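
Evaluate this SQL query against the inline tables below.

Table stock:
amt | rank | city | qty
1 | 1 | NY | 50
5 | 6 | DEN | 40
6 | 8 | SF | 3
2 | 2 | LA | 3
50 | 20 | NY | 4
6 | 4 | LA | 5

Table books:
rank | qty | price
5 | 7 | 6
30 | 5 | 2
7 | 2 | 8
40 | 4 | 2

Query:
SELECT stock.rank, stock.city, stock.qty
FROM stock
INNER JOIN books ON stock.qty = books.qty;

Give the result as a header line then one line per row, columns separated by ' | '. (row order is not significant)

After JOIN books (2 rows):
stock.amt | stock.rank | stock.city | stock.qty | books.rank | books.qty | books.price
50 | 20 | NY | 4 | 40 | 4 | 2
6 | 4 | LA | 5 | 30 | 5 | 2
After SELECT (2 rows):
stock.rank | stock.city | stock.qty
20 | NY | 4
4 | LA | 5

== RESULT ==
stock.rank | stock.city | stock.qty
20 | NY | 4
4 | LA | 5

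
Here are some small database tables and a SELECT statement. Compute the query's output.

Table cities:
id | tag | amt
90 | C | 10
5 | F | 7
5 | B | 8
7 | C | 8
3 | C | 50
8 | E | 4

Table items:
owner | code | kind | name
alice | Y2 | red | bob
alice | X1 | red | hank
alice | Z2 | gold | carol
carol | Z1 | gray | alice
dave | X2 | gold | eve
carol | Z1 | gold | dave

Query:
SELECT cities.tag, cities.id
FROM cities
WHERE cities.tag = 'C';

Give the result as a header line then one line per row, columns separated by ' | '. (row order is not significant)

After WHERE (3 rows):
cities.id | cities.tag | cities.amt
90 | C | 10
7 | C | 8
3 | C | 50
After SELECT (3 rows):
cities.tag | cities.id
C | 90
C | 7
C | 3

== RESULT ==
cities.tag | cities.id
C | 90
C | 7
C | 3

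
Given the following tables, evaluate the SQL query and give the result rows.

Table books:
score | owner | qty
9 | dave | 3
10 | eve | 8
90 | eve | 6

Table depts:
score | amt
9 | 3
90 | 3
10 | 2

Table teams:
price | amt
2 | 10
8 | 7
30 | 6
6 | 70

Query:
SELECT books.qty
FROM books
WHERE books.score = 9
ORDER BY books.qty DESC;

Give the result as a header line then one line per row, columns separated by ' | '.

After WHERE (1 rows):
books.score | books.owner | books.qty
9 | dave | 3
After SELECT (1 rows):
books.qty
3
After ORDER BY (1 rows):
books.qty
3

== RESULT ==
books.qty
3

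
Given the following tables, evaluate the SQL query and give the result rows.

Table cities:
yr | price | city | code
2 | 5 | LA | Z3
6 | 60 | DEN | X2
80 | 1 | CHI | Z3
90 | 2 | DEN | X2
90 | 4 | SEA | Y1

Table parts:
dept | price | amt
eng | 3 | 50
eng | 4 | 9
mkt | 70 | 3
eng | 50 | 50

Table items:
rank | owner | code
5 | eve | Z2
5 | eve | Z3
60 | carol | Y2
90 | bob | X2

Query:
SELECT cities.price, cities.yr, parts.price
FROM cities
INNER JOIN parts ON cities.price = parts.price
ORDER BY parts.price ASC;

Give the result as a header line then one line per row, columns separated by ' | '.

After JOIN parts (1 rows):
cities.yr | cities.price | cities.city | cities.code | parts.dept | parts.price | parts.amt
90 | 4 | SEA | Y1 | eng | 4 | 9
After SELECT (1 rows):
cities.price | cities.yr | parts.price
4 | 90 | 4
After ORDER BY (1 rows):
cities.price | cities.yr | parts.price
4 | 90 | 4

== RESULT ==
cities.price | cities.yr | parts.price
4 | 90 | 4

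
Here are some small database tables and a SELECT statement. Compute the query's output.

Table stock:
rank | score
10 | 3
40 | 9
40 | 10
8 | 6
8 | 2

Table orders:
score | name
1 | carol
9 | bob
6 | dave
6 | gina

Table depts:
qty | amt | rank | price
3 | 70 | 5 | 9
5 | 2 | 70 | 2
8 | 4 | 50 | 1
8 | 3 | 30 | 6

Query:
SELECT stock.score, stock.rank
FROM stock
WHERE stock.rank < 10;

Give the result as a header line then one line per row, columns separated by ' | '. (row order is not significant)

After WHERE (2 rows):
stock.rank | stock.score
8 | 6
8 | 2
After SELECT (2 rows):
stock.score | stock.rank
6 | 8
2 | 8

== RESULT ==
stock.score | stock.rank
6 | 8
2 | 8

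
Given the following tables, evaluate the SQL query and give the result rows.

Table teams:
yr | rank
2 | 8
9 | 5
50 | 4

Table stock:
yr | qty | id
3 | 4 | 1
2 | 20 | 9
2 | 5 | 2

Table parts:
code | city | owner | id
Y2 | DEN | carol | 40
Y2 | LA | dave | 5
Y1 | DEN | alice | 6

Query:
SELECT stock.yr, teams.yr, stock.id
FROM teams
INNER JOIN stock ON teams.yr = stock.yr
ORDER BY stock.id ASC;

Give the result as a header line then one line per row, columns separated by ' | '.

After JOIN stock (2 rows):
teams.yr | teams.rank | stock.yr | stock.qty | stock.id
2 | 8 | 2 | 20 | 9
2 | 8 | 2 | 5 | 2
After SELECT (2 rows):
stock.yr | teams.yr | stock.id
2 | 2 | 9
2 | 2 | 2
After ORDER BY (2 rows):
stock.yr | teams.yr | stock.id
2 | 2 | 2
2 | 2 | 9

== RESULT ==
stock.yr | teams.yr | stock.id
2 | 2 | 2
2 | 2 | 9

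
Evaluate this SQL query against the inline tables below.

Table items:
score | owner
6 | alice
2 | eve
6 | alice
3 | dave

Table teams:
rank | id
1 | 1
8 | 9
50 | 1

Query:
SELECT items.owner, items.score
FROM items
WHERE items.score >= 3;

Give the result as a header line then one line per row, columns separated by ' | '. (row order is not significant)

== RESULT ==
items.owner | items.score
alice | 6
alice | 6
dave | 3

Derivation:
After WHERE (3 rows):
items.score | items.owner
6 | alice
6 | alice
3 | dave
After SELECT (3 rows):
items.owner | items.score
alice | 6
alice | 6
dave | 3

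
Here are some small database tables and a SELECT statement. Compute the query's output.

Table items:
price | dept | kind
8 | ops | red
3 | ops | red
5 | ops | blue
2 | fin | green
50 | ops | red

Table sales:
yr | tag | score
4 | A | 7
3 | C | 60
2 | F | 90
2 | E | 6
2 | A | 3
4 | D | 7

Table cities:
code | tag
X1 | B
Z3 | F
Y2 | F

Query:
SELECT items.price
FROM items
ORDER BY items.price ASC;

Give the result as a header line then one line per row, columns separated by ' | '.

== RESULT ==
items.price
2
3
5
8
50

Derivation:
After SELECT (5 rows):
items.price
8
3
5
2
50
After ORDER BY (5 rows):
items.price
2
3
5
8
50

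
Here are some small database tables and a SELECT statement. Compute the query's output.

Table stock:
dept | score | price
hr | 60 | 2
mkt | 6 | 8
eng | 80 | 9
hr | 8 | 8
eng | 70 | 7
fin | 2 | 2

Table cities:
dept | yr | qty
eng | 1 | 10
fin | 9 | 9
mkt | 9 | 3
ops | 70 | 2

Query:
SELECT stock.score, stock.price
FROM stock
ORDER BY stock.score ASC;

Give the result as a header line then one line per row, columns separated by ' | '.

== RESULT ==
stock.score | stock.price
2 | 2
6 | 8
8 | 8
60 | 2
70 | 7
80 | 9

Derivation:
After SELECT (6 rows):
stock.score | stock.price
60 | 2
6 | 8
80 | 9
8 | 8
70 | 7
2 | 2
After ORDER BY (6 rows):
stock.score | stock.price
2 | 2
6 | 8
8 | 8
60 | 2
70 | 7
80 | 9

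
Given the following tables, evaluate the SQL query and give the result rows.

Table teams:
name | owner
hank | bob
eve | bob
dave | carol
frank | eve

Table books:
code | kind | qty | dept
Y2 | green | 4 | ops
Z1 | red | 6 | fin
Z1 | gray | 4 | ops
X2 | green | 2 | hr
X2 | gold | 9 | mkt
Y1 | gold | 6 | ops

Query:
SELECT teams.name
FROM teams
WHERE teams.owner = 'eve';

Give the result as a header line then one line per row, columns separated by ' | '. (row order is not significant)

After WHERE (1 rows):
teams.name | teams.owner
frank | eve
After SELECT (1 rows):
teams.name
frank

== RESULT ==
teams.name
frank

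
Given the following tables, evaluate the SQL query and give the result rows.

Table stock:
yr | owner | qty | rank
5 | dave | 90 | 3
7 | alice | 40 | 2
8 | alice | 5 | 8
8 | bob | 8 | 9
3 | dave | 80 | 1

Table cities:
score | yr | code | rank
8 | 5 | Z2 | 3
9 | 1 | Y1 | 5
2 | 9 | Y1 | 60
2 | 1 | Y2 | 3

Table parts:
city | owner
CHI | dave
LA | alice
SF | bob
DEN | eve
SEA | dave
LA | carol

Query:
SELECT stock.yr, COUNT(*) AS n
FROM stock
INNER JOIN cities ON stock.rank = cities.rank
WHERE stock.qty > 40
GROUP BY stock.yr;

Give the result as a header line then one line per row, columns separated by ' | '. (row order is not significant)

After JOIN cities (2 rows):
stock.yr | stock.owner | stock.qty | stock.rank | cities.score | cities.yr | cities.code | cities.rank
5 | dave | 90 | 3 | 8 | 5 | Z2 | 3
5 | dave | 90 | 3 | 2 | 1 | Y2 | 3
After WHERE (2 rows):
stock.yr | stock.owner | stock.qty | stock.rank | cities.score | cities.yr | cities.code | cities.rank
5 | dave | 90 | 3 | 8 | 5 | Z2 | 3
5 | dave | 90 | 3 | 2 | 1 | Y2 | 3
After GROUP BY (1 rows):
stock.yr | n
5 | 2

== RESULT ==
stock.yr | n
5 | 2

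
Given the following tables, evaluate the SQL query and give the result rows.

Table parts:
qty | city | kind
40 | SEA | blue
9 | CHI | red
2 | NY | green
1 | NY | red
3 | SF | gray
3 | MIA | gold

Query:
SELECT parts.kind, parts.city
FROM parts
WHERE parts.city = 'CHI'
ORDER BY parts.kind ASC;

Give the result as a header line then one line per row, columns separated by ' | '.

After WHERE (1 rows):
parts.qty | parts.city | parts.kind
9 | CHI | red
After SELECT (1 rows):
parts.kind | parts.city
red | CHI
After ORDER BY (1 rows):
parts.kind | parts.city
red | CHI

== RESULT ==
parts.kind | parts.city
red | CHI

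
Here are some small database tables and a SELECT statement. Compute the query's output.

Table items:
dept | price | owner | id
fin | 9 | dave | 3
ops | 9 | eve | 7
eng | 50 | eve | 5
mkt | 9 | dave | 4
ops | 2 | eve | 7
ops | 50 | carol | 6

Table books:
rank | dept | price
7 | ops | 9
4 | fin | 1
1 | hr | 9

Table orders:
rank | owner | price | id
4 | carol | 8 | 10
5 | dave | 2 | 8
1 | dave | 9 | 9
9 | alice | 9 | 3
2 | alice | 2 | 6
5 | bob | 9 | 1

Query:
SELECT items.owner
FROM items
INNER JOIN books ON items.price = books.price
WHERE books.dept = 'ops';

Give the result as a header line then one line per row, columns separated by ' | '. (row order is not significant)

== RESULT ==
items.owner
dave
eve
dave

Derivation:
After JOIN books (6 rows):
items.dept | items.price | items.owner | items.id | books.rank | books.dept | books.price
fin | 9 | dave | 3 | 7 | ops | 9
fin | 9 | dave | 3 | 1 | hr | 9
ops | 9 | eve | 7 | 7 | ops | 9
ops | 9 | eve | 7 | 1 | hr | 9
mkt | 9 | dave | 4 | 7 | ops | 9
mkt | 9 | dave | 4 | 1 | hr | 9
After WHERE (3 rows):
items.dept | items.price | items.owner | items.id | books.rank | books.dept | books.price
fin | 9 | dave | 3 | 7 | ops | 9
ops | 9 | eve | 7 | 7 | ops | 9
mkt | 9 | dave | 4 | 7 | ops | 9
After SELECT (3 rows):
items.owner
dave
eve
dave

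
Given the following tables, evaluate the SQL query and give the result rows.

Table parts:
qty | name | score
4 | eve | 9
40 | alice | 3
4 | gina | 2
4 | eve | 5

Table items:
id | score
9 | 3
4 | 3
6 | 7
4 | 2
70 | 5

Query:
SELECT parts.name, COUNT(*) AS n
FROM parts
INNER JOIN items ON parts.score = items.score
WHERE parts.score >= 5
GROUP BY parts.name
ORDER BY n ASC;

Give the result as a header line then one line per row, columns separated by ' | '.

After JOIN items (4 rows):
parts.qty | parts.name | parts.score | items.id | items.score
40 | alice | 3 | 9 | 3
40 | alice | 3 | 4 | 3
4 | gina | 2 | 4 | 2
4 | eve | 5 | 70 | 5
After WHERE (1 rows):
parts.qty | parts.name | parts.score | items.id | items.score
4 | eve | 5 | 70 | 5
After GROUP BY (1 rows):
parts.name | n
eve | 1
After ORDER BY (1 rows):
parts.name | n
eve | 1

== RESULT ==
parts.name | n
eve | 1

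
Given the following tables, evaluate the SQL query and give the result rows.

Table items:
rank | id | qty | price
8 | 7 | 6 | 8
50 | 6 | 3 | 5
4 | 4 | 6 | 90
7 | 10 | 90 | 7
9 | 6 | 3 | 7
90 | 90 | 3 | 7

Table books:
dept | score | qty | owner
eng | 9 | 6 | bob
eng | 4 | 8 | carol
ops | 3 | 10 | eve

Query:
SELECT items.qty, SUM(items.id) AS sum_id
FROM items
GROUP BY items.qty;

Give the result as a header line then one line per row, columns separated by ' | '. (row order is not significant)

== RESULT ==
items.qty | sum_id
6 | 11
3 | 102
90 | 10

Derivation:
After GROUP BY (3 rows):
items.qty | sum_id
6 | 11
3 | 102
90 | 10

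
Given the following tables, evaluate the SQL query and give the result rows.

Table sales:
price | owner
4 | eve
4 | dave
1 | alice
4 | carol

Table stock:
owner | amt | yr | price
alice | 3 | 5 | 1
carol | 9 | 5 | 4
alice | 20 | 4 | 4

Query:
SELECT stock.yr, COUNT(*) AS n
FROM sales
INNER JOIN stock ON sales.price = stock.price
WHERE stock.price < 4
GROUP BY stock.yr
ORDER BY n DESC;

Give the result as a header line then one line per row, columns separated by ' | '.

After JOIN stock (7 rows):
sales.price | sales.owner | stock.owner | stock.amt | stock.yr | stock.price
4 | eve | carol | 9 | 5 | 4
4 | eve | alice | 20 | 4 | 4
4 | dave | carol | 9 | 5 | 4
4 | dave | alice | 20 | 4 | 4
1 | alice | alice | 3 | 5 | 1
4 | carol | carol | 9 | 5 | 4
4 | carol | alice | 20 | 4 | 4
After WHERE (1 rows):
sales.price | sales.owner | stock.owner | stock.amt | stock.yr | stock.price
1 | alice | alice | 3 | 5 | 1
After GROUP BY (1 rows):
stock.yr | n
5 | 1
After ORDER BY (1 rows):
stock.yr | n
5 | 1

== RESULT ==
stock.yr | n
5 | 1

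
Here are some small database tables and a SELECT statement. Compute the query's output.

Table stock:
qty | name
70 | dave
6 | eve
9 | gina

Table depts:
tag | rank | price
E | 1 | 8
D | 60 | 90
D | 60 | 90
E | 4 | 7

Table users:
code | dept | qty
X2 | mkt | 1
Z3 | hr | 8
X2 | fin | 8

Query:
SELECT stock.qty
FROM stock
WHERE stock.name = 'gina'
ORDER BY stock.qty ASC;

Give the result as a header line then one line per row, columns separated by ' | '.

== RESULT ==
stock.qty
9

Derivation:
After WHERE (1 rows):
stock.qty | stock.name
9 | gina
After SELECT (1 rows):
stock.qty
9
After ORDER BY (1 rows):
stock.qty
9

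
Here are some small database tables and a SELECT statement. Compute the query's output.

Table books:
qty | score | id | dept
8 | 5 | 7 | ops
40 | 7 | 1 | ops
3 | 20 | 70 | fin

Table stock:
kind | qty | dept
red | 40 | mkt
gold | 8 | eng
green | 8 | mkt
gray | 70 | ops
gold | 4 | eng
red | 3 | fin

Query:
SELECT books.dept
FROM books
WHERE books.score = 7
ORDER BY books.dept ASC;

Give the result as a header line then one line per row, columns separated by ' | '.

After WHERE (1 rows):
books.qty | books.score | books.id | books.dept
40 | 7 | 1 | ops
After SELECT (1 rows):
books.dept
ops
After ORDER BY (1 rows):
books.dept
ops

== RESULT ==
books.dept
ops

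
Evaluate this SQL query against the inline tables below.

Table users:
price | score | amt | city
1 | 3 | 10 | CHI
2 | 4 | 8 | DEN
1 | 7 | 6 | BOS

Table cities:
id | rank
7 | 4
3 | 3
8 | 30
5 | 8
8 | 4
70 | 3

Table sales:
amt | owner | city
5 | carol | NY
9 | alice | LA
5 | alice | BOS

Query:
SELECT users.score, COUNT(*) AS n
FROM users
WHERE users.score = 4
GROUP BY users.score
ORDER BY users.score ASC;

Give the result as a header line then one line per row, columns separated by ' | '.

After WHERE (1 rows):
users.price | users.score | users.amt | users.city
2 | 4 | 8 | DEN
After GROUP BY (1 rows):
users.score | n
4 | 1
After ORDER BY (1 rows):
users.score | n
4 | 1

== RESULT ==
users.score | n
4 | 1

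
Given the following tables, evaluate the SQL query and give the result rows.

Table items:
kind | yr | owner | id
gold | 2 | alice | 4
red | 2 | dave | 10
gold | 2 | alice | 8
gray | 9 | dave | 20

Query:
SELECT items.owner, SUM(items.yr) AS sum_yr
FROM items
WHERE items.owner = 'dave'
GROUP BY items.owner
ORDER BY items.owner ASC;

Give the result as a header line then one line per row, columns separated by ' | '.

== RESULT ==
items.owner | sum_yr
dave | 11

Derivation:
After WHERE (2 rows):
items.kind | items.yr | items.owner | items.id
red | 2 | dave | 10
gray | 9 | dave | 20
After GROUP BY (1 rows):
items.owner | sum_yr
dave | 11
After ORDER BY (1 rows):
items.owner | sum_yr
dave | 11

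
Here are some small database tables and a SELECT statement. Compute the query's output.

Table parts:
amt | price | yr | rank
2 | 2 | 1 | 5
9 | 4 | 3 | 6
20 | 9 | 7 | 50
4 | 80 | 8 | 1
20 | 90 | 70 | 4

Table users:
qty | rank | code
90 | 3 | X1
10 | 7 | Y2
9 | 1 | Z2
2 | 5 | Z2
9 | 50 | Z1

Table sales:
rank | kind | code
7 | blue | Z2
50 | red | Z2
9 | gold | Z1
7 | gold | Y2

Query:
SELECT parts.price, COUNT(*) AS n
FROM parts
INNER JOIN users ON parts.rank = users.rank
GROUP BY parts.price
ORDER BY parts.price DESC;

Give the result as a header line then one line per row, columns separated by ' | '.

After JOIN users (3 rows):
parts.amt | parts.price | parts.yr | parts.rank | users.qty | users.rank | users.code
2 | 2 | 1 | 5 | 2 | 5 | Z2
20 | 9 | 7 | 50 | 9 | 50 | Z1
4 | 80 | 8 | 1 | 9 | 1 | Z2
After GROUP BY (3 rows):
parts.price | n
2 | 1
9 | 1
80 | 1
After ORDER BY (3 rows):
parts.price | n
80 | 1
9 | 1
2 | 1

== RESULT ==
parts.price | n
80 | 1
9 | 1
2 | 1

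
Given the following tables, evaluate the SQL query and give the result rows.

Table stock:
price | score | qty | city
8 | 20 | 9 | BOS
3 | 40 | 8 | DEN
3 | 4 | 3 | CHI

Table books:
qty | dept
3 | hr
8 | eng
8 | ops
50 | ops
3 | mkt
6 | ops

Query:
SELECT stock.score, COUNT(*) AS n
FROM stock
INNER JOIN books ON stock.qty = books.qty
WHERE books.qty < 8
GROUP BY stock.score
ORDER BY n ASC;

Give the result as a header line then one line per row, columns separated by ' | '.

== RESULT ==
stock.score | n
4 | 2

Derivation:
After JOIN books (4 rows):
stock.price | stock.score | stock.qty | stock.city | books.qty | books.dept
3 | 40 | 8 | DEN | 8 | eng
3 | 40 | 8 | DEN | 8 | ops
3 | 4 | 3 | CHI | 3 | hr
3 | 4 | 3 | CHI | 3 | mkt
After WHERE (2 rows):
stock.price | stock.score | stock.qty | stock.city | books.qty | books.dept
3 | 4 | 3 | CHI | 3 | hr
3 | 4 | 3 | CHI | 3 | mkt
After GROUP BY (1 rows):
stock.score | n
4 | 2
After ORDER BY (1 rows):
stock.score | n
4 | 2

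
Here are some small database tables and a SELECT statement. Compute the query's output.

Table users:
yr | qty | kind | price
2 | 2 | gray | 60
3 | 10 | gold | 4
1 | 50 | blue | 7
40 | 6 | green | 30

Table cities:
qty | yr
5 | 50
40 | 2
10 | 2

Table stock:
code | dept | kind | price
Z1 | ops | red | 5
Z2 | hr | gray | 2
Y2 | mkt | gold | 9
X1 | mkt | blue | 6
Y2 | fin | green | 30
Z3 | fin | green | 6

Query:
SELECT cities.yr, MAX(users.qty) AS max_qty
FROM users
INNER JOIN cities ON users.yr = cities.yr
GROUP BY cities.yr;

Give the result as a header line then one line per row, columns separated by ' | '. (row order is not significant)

== RESULT ==
cities.yr | max_qty
2 | 2

Derivation:
After JOIN cities (2 rows):
users.yr | users.qty | users.kind | users.price | cities.qty | cities.yr
2 | 2 | gray | 60 | 40 | 2
2 | 2 | gray | 60 | 10 | 2
After GROUP BY (1 rows):
cities.yr | max_qty
2 | 2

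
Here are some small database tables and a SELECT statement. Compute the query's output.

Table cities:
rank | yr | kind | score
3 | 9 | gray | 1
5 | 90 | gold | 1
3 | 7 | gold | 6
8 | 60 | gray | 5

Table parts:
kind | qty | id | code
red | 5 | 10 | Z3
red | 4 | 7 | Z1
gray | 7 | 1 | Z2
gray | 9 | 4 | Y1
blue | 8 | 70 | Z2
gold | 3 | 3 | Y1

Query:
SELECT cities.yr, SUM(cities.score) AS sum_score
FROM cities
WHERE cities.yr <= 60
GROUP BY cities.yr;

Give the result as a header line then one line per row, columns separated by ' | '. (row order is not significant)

After WHERE (3 rows):
cities.rank | cities.yr | cities.kind | cities.score
3 | 9 | gray | 1
3 | 7 | gold | 6
8 | 60 | gray | 5
After GROUP BY (3 rows):
cities.yr | sum_score
9 | 1
7 | 6
60 | 5

== RESULT ==
cities.yr | sum_score
9 | 1
7 | 6
60 | 5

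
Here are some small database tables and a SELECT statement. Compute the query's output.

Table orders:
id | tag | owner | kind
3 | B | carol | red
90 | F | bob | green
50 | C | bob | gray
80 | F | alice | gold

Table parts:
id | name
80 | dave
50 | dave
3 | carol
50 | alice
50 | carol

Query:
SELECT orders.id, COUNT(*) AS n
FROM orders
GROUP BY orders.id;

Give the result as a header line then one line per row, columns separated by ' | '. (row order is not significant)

After GROUP BY (4 rows):
orders.id | n
3 | 1
90 | 1
50 | 1
80 | 1

== RESULT ==
orders.id | n
3 | 1
90 | 1
50 | 1
80 | 1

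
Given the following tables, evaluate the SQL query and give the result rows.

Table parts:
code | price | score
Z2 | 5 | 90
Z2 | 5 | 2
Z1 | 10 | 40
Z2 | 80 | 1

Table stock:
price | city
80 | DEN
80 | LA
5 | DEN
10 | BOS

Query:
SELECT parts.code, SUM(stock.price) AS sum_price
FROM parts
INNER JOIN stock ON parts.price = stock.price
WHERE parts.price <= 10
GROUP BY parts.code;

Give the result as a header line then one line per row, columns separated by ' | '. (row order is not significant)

== RESULT ==
parts.code | sum_price
Z2 | 10
Z1 | 10

Derivation:
After JOIN stock (5 rows):
parts.code | parts.price | parts.score | stock.price | stock.city
Z2 | 5 | 90 | 5 | DEN
Z2 | 5 | 2 | 5 | DEN
Z1 | 10 | 40 | 10 | BOS
Z2 | 80 | 1 | 80 | DEN
Z2 | 80 | 1 | 80 | LA
After WHERE (3 rows):
parts.code | parts.price | parts.score | stock.price | stock.city
Z2 | 5 | 90 | 5 | DEN
Z2 | 5 | 2 | 5 | DEN
Z1 | 10 | 40 | 10 | BOS
After GROUP BY (2 rows):
parts.code | sum_price
Z2 | 10
Z1 | 10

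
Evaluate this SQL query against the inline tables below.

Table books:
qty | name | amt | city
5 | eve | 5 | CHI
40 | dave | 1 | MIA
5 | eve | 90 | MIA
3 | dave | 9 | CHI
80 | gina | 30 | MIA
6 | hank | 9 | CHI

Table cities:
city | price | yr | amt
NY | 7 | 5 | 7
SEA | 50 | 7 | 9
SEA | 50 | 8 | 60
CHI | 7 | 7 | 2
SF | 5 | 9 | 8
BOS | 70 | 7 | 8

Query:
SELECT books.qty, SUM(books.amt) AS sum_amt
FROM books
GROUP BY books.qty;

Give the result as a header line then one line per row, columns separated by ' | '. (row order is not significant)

== RESULT ==
books.qty | sum_amt
5 | 95
40 | 1
3 | 9
80 | 30
6 | 9

Derivation:
After GROUP BY (5 rows):
books.qty | sum_amt
5 | 95
40 | 1
3 | 9
80 | 30
6 | 9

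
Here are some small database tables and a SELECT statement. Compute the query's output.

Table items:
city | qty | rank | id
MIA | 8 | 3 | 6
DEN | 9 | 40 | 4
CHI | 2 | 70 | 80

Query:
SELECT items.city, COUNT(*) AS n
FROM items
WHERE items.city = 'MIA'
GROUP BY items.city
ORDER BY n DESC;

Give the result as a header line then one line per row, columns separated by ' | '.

== RESULT ==
items.city | n
MIA | 1

Derivation:
After WHERE (1 rows):
items.city | items.qty | items.rank | items.id
MIA | 8 | 3 | 6
After GROUP BY (1 rows):
items.city | n
MIA | 1
After ORDER BY (1 rows):
items.city | n
MIA | 1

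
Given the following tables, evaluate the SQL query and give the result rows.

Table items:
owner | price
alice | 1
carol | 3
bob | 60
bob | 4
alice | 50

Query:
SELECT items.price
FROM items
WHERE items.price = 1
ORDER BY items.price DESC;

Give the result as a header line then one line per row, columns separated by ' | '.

== RESULT ==
items.price
1

Derivation:
After WHERE (1 rows):
items.owner | items.price
alice | 1
After SELECT (1 rows):
items.price
1
After ORDER BY (1 rows):
items.price
1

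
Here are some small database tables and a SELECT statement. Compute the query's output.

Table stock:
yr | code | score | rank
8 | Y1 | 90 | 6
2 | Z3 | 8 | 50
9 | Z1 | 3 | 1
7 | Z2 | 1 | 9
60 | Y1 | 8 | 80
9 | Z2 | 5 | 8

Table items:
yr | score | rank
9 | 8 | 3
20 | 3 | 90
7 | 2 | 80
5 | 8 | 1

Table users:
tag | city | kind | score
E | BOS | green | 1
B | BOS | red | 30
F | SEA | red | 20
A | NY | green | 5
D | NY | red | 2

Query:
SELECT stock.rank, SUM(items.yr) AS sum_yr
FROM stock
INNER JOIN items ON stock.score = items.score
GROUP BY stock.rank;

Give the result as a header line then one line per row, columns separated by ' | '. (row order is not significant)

After JOIN items (5 rows):
stock.yr | stock.code | stock.score | stock.rank | items.yr | items.score | items.rank
2 | Z3 | 8 | 50 | 9 | 8 | 3
2 | Z3 | 8 | 50 | 5 | 8 | 1
9 | Z1 | 3 | 1 | 20 | 3 | 90
60 | Y1 | 8 | 80 | 9 | 8 | 3
60 | Y1 | 8 | 80 | 5 | 8 | 1
After GROUP BY (3 rows):
stock.rank | sum_yr
50 | 14
1 | 20
80 | 14

== RESULT ==
stock.rank | sum_yr
50 | 14
1 | 20
80 | 14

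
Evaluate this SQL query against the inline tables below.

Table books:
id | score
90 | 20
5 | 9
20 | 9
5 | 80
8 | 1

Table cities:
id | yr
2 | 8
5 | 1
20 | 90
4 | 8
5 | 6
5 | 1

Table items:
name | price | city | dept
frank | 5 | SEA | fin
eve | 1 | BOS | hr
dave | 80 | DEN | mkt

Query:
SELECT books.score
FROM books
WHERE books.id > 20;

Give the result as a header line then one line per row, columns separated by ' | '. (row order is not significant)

== RESULT ==
books.score
20

Derivation:
After WHERE (1 rows):
books.id | books.score
90 | 20
After SELECT (1 rows):
books.score
20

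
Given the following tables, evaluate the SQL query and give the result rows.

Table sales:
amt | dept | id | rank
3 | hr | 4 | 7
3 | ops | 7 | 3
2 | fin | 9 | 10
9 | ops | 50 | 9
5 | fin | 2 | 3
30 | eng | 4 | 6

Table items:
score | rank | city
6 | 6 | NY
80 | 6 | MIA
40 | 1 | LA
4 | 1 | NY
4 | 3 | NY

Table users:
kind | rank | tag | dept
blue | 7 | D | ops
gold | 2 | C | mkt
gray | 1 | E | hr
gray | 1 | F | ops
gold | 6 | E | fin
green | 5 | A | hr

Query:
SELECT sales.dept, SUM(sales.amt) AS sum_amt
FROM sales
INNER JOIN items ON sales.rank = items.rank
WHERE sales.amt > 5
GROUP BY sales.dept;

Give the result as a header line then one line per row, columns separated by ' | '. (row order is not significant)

== RESULT ==
sales.dept | sum_amt
eng | 60

Derivation:
After JOIN items (4 rows):
sales.amt | sales.dept | sales.id | sales.rank | items.score | items.rank | items.city
3 | ops | 7 | 3 | 4 | 3 | NY
5 | fin | 2 | 3 | 4 | 3 | NY
30 | eng | 4 | 6 | 6 | 6 | NY
30 | eng | 4 | 6 | 80 | 6 | MIA
After WHERE (2 rows):
sales.amt | sales.dept | sales.id | sales.rank | items.score | items.rank | items.city
30 | eng | 4 | 6 | 6 | 6 | NY
30 | eng | 4 | 6 | 80 | 6 | MIA
After GROUP BY (1 rows):
sales.dept | sum_amt
eng | 60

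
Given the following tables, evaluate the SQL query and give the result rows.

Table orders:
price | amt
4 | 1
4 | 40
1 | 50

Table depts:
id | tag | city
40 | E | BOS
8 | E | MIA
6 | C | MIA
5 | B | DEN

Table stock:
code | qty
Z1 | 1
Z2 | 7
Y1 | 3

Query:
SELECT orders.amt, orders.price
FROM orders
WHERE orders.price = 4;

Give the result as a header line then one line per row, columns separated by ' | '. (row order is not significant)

After WHERE (2 rows):
orders.price | orders.amt
4 | 1
4 | 40
After SELECT (2 rows):
orders.amt | orders.price
1 | 4
40 | 4

== RESULT ==
orders.amt | orders.price
1 | 4
40 | 4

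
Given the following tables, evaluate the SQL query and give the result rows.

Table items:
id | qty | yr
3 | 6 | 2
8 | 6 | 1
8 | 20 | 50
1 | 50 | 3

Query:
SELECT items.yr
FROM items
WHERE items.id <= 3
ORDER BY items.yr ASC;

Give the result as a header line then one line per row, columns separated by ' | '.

After WHERE (2 rows):
items.id | items.qty | items.yr
3 | 6 | 2
1 | 50 | 3
After SELECT (2 rows):
items.yr
2
3
After ORDER BY (2 rows):
items.yr
2
3

== RESULT ==
items.yr
2
3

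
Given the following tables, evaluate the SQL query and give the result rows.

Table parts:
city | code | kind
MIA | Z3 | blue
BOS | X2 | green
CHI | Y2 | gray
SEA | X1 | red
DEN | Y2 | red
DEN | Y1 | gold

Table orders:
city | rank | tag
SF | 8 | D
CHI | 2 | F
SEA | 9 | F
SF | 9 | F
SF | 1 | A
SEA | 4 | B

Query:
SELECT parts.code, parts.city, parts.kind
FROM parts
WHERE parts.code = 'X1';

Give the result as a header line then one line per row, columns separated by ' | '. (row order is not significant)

== RESULT ==
parts.code | parts.city | parts.kind
X1 | SEA | red

Derivation:
After WHERE (1 rows):
parts.city | parts.code | parts.kind
SEA | X1 | red
After SELECT (1 rows):
parts.code | parts.city | parts.kind
X1 | SEA | red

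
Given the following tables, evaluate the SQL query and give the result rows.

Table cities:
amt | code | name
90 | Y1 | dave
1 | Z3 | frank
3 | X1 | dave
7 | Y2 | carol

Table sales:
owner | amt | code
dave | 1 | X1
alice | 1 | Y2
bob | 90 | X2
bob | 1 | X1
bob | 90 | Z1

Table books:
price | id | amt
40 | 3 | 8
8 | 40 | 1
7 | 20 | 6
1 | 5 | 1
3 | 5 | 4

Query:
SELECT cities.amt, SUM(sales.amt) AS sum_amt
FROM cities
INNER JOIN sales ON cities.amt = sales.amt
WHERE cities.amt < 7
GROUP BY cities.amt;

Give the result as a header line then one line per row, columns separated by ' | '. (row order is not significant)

== RESULT ==
cities.amt | sum_amt
1 | 3

Derivation:
After JOIN sales (5 rows):
cities.amt | cities.code | cities.name | sales.owner | sales.amt | sales.code
90 | Y1 | dave | bob | 90 | X2
90 | Y1 | dave | bob | 90 | Z1
1 | Z3 | frank | dave | 1 | X1
1 | Z3 | frank | alice | 1 | Y2
1 | Z3 | frank | bob | 1 | X1
After WHERE (3 rows):
cities.amt | cities.code | cities.name | sales.owner | sales.amt | sales.code
1 | Z3 | frank | dave | 1 | X1
1 | Z3 | frank | alice | 1 | Y2
1 | Z3 | frank | bob | 1 | X1
After GROUP BY (1 rows):
cities.amt | sum_amt
1 | 3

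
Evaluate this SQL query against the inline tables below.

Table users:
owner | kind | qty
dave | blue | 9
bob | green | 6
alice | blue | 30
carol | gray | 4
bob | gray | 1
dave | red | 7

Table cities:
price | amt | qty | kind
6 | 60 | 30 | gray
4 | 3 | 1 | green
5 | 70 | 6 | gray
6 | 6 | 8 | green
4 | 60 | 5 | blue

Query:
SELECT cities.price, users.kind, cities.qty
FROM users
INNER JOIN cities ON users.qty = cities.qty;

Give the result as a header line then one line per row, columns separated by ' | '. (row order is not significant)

== RESULT ==
cities.price | users.kind | cities.qty
5 | green | 6
6 | blue | 30
4 | gray | 1

Derivation:
After JOIN cities (3 rows):
users.owner | users.kind | users.qty | cities.price | cities.amt | cities.qty | cities.kind
bob | green | 6 | 5 | 70 | 6 | gray
alice | blue | 30 | 6 | 60 | 30 | gray
bob | gray | 1 | 4 | 3 | 1 | green
After SELECT (3 rows):
cities.price | users.kind | cities.qty
5 | green | 6
6 | blue | 30
4 | gray | 1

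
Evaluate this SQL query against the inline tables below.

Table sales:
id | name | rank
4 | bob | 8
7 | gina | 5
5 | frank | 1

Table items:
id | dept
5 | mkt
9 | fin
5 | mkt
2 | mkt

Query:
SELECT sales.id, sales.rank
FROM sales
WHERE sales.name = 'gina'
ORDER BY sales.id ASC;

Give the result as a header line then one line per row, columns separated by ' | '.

== RESULT ==
sales.id | sales.rank
7 | 5

Derivation:
After WHERE (1 rows):
sales.id | sales.name | sales.rank
7 | gina | 5
After SELECT (1 rows):
sales.id | sales.rank
7 | 5
After ORDER BY (1 rows):
sales.id | sales.rank
7 | 5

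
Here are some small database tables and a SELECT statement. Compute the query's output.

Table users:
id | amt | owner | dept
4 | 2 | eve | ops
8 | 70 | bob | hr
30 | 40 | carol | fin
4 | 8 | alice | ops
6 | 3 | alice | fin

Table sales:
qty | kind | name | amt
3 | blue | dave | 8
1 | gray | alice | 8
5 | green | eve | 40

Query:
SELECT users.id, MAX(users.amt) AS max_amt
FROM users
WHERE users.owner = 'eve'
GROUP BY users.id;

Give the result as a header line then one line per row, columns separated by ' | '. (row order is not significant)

== RESULT ==
users.id | max_amt
4 | 2

Derivation:
After WHERE (1 rows):
users.id | users.amt | users.owner | users.dept
4 | 2 | eve | ops
After GROUP BY (1 rows):
users.id | max_amt
4 | 2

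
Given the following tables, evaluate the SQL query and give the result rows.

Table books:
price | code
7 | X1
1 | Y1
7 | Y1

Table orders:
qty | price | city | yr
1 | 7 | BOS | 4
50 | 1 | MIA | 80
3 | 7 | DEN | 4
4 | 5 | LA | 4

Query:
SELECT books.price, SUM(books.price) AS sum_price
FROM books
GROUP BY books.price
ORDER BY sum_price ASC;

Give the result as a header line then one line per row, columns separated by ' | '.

== RESULT ==
books.price | sum_price
1 | 1
7 | 14

Derivation:
After GROUP BY (2 rows):
books.price | sum_price
7 | 14
1 | 1
After ORDER BY (2 rows):
books.price | sum_price
1 | 1
7 | 14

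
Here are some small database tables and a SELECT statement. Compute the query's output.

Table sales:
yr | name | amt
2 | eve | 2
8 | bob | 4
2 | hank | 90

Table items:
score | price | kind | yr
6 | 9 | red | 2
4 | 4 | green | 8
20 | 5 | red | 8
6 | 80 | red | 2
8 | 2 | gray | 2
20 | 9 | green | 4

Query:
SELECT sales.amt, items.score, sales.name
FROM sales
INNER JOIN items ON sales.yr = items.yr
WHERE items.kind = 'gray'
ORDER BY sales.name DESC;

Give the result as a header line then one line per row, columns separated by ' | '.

== RESULT ==
sales.amt | items.score | sales.name
90 | 8 | hank
2 | 8 | eve

Derivation:
After JOIN items (8 rows):
sales.yr | sales.name | sales.amt | items.score | items.price | items.kind | items.yr
2 | eve | 2 | 6 | 9 | red | 2
2 | eve | 2 | 6 | 80 | red | 2
2 | eve | 2 | 8 | 2 | gray | 2
8 | bob | 4 | 4 | 4 | green | 8
8 | bob | 4 | 20 | 5 | red | 8
2 | hank | 90 | 6 | 9 | red | 2
2 | hank | 90 | 6 | 80 | red | 2
2 | hank | 90 | 8 | 2 | gray | 2
After WHERE (2 rows):
sales.yr | sales.name | sales.amt | items.score | items.price | items.kind | items.yr
2 | eve | 2 | 8 | 2 | gray | 2
2 | hank | 90 | 8 | 2 | gray | 2
After SELECT (2 rows):
sales.amt | items.score | sales.name
2 | 8 | eve
90 | 8 | hank
After ORDER BY (2 rows):
sales.amt | items.score | sales.name
90 | 8 | hank
2 | 8 | eve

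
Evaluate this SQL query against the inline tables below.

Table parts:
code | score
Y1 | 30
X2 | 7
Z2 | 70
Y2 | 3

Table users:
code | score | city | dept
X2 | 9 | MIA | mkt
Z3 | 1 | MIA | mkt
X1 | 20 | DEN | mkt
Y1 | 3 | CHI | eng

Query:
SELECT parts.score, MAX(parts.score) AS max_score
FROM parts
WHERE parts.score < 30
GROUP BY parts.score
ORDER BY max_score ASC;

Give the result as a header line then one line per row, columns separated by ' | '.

After WHERE (2 rows):
parts.code | parts.score
X2 | 7
Y2 | 3
After GROUP BY (2 rows):
parts.score | max_score
7 | 7
3 | 3
After ORDER BY (2 rows):
parts.score | max_score
3 | 3
7 | 7

== RESULT ==
parts.score | max_score
3 | 3
7 | 7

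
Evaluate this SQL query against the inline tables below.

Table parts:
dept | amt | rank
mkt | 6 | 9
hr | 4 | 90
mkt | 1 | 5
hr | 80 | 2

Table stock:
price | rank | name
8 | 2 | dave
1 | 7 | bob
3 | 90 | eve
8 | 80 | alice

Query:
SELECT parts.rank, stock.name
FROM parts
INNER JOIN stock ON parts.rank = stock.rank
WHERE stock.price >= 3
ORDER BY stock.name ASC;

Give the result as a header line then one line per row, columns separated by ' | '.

== RESULT ==
parts.rank | stock.name
2 | dave
90 | eve

Derivation:
After JOIN stock (2 rows):
parts.dept | parts.amt | parts.rank | stock.price | stock.rank | stock.name
hr | 4 | 90 | 3 | 90 | eve
hr | 80 | 2 | 8 | 2 | dave
After WHERE (2 rows):
parts.dept | parts.amt | parts.rank | stock.price | stock.rank | stock.name
hr | 4 | 90 | 3 | 90 | eve
hr | 80 | 2 | 8 | 2 | dave
After SELECT (2 rows):
parts.rank | stock.name
90 | eve
2 | dave
After ORDER BY (2 rows):
parts.rank | stock.name
2 | dave
90 | eve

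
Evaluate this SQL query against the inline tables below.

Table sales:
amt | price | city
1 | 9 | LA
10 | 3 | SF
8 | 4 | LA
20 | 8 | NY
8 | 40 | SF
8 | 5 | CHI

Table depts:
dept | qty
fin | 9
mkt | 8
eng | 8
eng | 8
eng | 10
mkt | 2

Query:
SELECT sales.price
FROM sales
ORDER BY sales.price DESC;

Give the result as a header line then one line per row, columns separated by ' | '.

After SELECT (6 rows):
sales.price
9
3
4
8
40
5
After ORDER BY (6 rows):
sales.price
40
9
8
5
4
3

== RESULT ==
sales.price
40
9
8
5
4
3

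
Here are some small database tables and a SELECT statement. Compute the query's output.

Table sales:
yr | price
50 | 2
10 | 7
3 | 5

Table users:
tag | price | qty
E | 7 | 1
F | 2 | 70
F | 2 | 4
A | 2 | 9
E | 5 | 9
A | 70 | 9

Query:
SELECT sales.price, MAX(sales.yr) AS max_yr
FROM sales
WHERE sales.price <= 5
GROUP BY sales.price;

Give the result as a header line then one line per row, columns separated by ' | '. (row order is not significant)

After WHERE (2 rows):
sales.yr | sales.price
50 | 2
3 | 5
After GROUP BY (2 rows):
sales.price | max_yr
2 | 50
5 | 3

== RESULT ==
sales.price | max_yr
2 | 50
5 | 3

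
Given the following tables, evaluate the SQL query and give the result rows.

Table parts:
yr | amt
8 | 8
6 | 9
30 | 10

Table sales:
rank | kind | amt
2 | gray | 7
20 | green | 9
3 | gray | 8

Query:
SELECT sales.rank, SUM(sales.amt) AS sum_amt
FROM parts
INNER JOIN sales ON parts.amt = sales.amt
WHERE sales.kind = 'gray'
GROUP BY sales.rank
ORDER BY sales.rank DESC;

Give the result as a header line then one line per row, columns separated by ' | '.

After JOIN sales (2 rows):
parts.yr | parts.amt | sales.rank | sales.kind | sales.amt
8 | 8 | 3 | gray | 8
6 | 9 | 20 | green | 9
After WHERE (1 rows):
parts.yr | parts.amt | sales.rank | sales.kind | sales.amt
8 | 8 | 3 | gray | 8
After GROUP BY (1 rows):
sales.rank | sum_amt
3 | 8
After ORDER BY (1 rows):
sales.rank | sum_amt
3 | 8

== RESULT ==
sales.rank | sum_amt
3 | 8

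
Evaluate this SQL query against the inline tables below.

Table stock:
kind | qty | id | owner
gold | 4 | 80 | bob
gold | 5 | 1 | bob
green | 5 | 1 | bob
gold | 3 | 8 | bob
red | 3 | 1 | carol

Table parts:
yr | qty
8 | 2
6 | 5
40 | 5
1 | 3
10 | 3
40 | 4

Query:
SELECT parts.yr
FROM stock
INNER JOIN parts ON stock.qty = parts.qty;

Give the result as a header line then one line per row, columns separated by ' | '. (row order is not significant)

== RESULT ==
parts.yr
40
6
40
6
40
1
10
1
10

Derivation:
After JOIN parts (9 rows):
stock.kind | stock.qty | stock.id | stock.owner | parts.yr | parts.qty
gold | 4 | 80 | bob | 40 | 4
gold | 5 | 1 | bob | 6 | 5
gold | 5 | 1 | bob | 40 | 5
green | 5 | 1 | bob | 6 | 5
green | 5 | 1 | bob | 40 | 5
gold | 3 | 8 | bob | 1 | 3
gold | 3 | 8 | bob | 10 | 3
red | 3 | 1 | carol | 1 | 3
red | 3 | 1 | carol | 10 | 3
After SELECT (9 rows):
parts.yr
40
6
40
6
40
1
10
1
10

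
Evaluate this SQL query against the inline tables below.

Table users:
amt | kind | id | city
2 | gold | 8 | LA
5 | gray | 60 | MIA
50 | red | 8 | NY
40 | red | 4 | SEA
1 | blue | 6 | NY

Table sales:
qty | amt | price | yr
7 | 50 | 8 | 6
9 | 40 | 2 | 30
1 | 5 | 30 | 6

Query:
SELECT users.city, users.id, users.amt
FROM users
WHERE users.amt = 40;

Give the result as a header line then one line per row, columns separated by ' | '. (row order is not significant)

== RESULT ==
users.city | users.id | users.amt
SEA | 4 | 40

Derivation:
After WHERE (1 rows):
users.amt | users.kind | users.id | users.city
40 | red | 4 | SEA
After SELECT (1 rows):
users.city | users.id | users.amt
SEA | 4 | 40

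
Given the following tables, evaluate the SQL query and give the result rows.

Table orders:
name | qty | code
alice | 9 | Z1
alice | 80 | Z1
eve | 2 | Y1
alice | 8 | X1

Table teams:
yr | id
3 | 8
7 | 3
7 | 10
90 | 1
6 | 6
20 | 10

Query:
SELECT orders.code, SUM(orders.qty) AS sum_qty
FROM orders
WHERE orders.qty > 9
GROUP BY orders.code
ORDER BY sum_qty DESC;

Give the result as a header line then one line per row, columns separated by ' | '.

== RESULT ==
orders.code | sum_qty
Z1 | 80

Derivation:
After WHERE (1 rows):
orders.name | orders.qty | orders.code
alice | 80 | Z1
After GROUP BY (1 rows):
orders.code | sum_qty
Z1 | 80
After ORDER BY (1 rows):
orders.code | sum_qty
Z1 | 80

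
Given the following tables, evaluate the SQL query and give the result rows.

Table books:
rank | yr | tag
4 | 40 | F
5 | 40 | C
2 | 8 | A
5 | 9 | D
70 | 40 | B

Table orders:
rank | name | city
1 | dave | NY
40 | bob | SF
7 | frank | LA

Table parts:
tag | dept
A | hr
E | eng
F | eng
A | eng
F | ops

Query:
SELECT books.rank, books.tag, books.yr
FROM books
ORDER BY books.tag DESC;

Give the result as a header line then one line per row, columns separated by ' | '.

After SELECT (5 rows):
books.rank | books.tag | books.yr
4 | F | 40
5 | C | 40
2 | A | 8
5 | D | 9
70 | B | 40
After ORDER BY (5 rows):
books.rank | books.tag | books.yr
4 | F | 40
5 | D | 9
5 | C | 40
70 | B | 40
2 | A | 8

== RESULT ==
books.rank | books.tag | books.yr
4 | F | 40
5 | D | 9
5 | C | 40
70 | B | 40
2 | A | 8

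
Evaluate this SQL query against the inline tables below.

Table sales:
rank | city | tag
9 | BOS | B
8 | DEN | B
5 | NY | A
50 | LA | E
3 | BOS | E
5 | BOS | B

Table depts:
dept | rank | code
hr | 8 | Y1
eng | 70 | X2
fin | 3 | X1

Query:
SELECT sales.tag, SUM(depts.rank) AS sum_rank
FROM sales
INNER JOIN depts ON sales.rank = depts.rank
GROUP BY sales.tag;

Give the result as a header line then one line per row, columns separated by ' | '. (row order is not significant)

== RESULT ==
sales.tag | sum_rank
B | 8
E | 3

Derivation:
After JOIN depts (2 rows):
sales.rank | sales.city | sales.tag | depts.dept | depts.rank | depts.code
8 | DEN | B | hr | 8 | Y1
3 | BOS | E | fin | 3 | X1
After GROUP BY (2 rows):
sales.tag | sum_rank
B | 8
E | 3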